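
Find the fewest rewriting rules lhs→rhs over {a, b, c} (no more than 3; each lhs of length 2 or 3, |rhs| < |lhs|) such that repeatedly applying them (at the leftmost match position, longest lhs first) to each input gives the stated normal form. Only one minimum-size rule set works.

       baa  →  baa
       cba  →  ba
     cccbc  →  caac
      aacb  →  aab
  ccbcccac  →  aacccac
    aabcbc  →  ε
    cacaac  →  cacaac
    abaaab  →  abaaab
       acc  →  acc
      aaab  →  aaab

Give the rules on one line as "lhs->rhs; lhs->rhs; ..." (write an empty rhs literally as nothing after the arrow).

  | baa
  | cba => ba
  | cccbc => caac
  | aacb => aab

abc->; cb->b; ccb->aa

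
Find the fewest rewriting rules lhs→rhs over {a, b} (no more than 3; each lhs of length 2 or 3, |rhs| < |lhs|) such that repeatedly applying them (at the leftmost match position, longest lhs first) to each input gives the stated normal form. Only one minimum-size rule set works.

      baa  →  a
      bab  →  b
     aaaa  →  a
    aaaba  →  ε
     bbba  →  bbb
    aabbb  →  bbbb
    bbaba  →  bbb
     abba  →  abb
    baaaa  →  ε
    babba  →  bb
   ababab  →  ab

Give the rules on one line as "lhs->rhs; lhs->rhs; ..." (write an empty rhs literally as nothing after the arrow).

aa->b; ba->; bba->bb

  | baa => a
  | bab => b
  | aaaa => baa => a
  | aaaba => baba => ba => ε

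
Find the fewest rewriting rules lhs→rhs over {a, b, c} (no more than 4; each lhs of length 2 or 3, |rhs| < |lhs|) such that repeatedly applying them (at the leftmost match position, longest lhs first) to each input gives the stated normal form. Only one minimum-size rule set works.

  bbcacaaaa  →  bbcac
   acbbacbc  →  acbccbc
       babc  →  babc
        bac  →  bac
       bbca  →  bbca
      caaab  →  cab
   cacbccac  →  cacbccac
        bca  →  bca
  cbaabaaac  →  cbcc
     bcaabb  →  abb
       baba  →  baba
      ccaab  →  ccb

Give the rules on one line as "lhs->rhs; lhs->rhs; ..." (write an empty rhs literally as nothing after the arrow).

  | bbcacaaaa => bbcacaa => bbcac
  | acbbacbc => acbccbc
  | babc
  | bac

aa->; bba->bc; bcb->ab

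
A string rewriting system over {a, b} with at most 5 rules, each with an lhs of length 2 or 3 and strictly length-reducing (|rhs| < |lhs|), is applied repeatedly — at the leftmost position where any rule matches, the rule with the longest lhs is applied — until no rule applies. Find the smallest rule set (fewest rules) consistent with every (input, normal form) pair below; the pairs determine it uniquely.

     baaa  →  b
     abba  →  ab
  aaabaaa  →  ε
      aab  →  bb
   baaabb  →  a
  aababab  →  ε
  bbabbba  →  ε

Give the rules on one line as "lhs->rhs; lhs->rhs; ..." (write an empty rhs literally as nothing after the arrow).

  | baaa => aa => b
  | abba => ab
  | aaabaaa => babaaa => baaaa => aaa => ba => ε
  | aab => bb

aa->b; ba->; bab->ba; bbb->a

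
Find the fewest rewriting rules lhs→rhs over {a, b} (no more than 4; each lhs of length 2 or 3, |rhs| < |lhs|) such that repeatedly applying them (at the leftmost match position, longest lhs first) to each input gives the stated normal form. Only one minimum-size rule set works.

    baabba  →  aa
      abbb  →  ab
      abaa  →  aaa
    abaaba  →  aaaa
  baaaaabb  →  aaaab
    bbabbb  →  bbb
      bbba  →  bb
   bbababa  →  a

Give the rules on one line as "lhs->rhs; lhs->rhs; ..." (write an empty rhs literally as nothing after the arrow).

aba->aa; abb->ab; ba->; bab->

  | baabba => abba => aba => aa
  | abbb => abb => ab
  | abaa => aaa
  | abaaba => aaaba => aaaa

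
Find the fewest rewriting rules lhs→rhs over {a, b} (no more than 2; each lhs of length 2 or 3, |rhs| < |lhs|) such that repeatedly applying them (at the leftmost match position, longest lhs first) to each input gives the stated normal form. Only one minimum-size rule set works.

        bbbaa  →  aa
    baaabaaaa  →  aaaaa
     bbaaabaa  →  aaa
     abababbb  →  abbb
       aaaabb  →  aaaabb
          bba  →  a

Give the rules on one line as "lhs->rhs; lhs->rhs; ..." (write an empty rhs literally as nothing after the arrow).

aba->; ba->a

  | bbbaa => bbaa => baa => aa
  | baaabaaaa => aaabaaaa => aaaaa
  | bbaaabaa => baaabaa => aaabaa => aaa
  | abababbb => babbb => abbb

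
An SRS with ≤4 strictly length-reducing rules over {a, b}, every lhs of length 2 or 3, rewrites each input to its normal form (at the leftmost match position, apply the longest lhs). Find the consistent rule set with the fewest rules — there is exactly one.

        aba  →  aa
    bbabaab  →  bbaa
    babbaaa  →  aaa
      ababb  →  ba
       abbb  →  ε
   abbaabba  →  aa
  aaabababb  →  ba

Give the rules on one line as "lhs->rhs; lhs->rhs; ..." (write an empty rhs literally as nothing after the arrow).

  | aba => aa
  | bbabaab => bbaaab => bbaba => bbaa
  | babbaaa => bbbaaa => aaa
  | ababb => aabb => bab => ba

aab->ba; ab->a; abb->bb; bbb->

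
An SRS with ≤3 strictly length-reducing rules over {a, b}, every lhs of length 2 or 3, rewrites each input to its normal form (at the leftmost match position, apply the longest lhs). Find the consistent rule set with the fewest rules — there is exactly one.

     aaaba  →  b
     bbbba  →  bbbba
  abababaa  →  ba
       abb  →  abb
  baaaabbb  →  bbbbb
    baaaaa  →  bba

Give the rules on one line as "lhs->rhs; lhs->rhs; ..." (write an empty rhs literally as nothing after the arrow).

aa->b; baa->ab; bab->a

  | aaaba => baba => aa => b
  | bbbba
  | abababaa => aaabaa => babaa => aaa => ba
  | abb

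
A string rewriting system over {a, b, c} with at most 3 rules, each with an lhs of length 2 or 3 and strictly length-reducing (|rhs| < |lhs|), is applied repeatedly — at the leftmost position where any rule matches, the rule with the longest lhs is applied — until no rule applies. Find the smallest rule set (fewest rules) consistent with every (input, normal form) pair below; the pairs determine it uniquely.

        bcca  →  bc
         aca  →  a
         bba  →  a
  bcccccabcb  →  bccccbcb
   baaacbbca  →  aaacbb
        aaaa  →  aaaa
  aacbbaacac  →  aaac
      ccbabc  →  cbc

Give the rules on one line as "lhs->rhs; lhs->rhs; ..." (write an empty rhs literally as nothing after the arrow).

ba->a; ca->

  | bcca => bc
  | aca => a
  | bba => ba => a
  | bcccccabcb => bccccbcb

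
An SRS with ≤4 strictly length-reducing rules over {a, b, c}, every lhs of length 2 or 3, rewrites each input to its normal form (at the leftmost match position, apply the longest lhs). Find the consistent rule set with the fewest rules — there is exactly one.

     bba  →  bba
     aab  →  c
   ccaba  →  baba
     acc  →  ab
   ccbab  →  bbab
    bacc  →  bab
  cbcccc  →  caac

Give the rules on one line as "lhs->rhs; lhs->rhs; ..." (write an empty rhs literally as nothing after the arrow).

  | bba
  | aab => c
  | ccaba => baba
  | acc => ab

aab->c; bbc->aa; cc->b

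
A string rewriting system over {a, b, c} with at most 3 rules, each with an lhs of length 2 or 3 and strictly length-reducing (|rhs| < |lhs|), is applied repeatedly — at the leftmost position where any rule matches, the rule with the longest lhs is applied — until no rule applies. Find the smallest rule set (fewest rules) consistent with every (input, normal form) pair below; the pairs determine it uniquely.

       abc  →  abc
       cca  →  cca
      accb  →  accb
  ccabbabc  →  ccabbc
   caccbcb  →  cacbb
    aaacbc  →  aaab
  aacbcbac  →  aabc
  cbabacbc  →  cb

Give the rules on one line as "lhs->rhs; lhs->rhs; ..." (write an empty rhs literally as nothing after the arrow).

ba->; cbc->b

  | abc
  | cca
  | accb
  | ccabbabc => ccabbc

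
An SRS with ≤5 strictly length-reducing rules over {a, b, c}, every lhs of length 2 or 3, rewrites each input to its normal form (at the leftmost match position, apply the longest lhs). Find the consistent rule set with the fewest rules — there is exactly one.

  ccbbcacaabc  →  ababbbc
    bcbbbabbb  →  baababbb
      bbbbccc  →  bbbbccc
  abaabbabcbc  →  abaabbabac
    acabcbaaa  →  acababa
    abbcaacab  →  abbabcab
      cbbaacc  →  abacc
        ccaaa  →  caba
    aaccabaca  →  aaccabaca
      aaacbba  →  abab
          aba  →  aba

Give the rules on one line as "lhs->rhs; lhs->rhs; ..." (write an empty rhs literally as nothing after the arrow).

  | ccbbcacaabc => caacacaabc => abcacaabc => abcaabbc => ababbbc
  | bcbbbabbb => baababbb
  | bbbbccc
  | abaabbabcbc => abaabbabac

aaa->ab; caa->ab; cb->a; cbb->aa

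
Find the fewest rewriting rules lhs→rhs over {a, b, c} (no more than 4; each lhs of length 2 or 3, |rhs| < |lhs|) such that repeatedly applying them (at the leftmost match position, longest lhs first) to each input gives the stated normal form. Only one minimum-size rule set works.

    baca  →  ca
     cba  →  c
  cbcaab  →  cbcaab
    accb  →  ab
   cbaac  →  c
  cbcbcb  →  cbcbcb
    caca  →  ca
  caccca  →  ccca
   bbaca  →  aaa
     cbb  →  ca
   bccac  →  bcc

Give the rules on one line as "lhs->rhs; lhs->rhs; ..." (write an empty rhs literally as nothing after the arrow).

  | baca => ca
  | cba => c
  | cbcaab
  | accb => acb => ab

ac->a; ba->; bb->a; cac->c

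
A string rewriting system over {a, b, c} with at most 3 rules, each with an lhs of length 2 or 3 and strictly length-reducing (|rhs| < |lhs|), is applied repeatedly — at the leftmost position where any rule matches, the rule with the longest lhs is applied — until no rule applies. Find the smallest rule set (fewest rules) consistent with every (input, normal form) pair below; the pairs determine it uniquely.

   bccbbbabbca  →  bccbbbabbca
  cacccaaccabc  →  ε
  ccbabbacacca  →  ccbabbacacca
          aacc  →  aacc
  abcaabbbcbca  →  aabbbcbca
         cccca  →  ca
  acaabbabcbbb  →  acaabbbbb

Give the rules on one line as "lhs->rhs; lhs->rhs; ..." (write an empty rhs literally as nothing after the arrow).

  | bccbbbabbca
  | cacccaaccabc => caaaccabc => cccabc => abc => ε
  | ccbabbacacca
  | aacc

aaa->; abc->; ccc->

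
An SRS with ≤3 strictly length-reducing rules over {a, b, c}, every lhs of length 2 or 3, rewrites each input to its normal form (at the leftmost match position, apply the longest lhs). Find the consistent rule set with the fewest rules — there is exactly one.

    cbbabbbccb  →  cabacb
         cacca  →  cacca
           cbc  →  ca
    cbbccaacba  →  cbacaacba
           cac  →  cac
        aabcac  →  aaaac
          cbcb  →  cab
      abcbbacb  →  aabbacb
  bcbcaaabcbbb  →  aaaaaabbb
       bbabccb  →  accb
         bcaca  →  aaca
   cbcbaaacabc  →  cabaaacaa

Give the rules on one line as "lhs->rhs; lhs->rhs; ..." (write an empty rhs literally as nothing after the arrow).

bab->c; bc->a

  | cbbabbbccb => cbcbbccb => cabbccb => cabacb
  | cacca
  | cbc => ca
  | cbbccaacba => cbacaacba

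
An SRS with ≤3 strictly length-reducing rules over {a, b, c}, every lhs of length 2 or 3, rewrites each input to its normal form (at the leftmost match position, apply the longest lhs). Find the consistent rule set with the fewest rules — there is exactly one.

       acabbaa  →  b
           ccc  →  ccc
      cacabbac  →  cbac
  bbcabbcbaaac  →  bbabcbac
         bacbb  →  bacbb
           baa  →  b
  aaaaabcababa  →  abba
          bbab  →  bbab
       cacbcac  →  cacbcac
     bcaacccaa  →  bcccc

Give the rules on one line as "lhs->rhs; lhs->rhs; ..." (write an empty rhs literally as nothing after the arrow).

aa->; cab->a

  | acabbaa => aabaa => baa => b
  | ccc
  | cacabbac => caabac => cbac
  | bbcabbcbaaac => bbabcbaaac => bbabcbac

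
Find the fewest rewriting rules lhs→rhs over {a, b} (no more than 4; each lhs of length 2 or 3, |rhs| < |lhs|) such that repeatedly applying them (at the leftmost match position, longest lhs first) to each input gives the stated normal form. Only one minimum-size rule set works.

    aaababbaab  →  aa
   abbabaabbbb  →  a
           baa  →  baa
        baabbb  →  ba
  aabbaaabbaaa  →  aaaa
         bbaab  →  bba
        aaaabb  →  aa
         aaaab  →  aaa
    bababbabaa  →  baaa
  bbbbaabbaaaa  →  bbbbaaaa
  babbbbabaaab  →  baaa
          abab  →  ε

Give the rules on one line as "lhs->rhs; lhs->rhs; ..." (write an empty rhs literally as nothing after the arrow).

  | aaababbaab => aaabbaab => aabaab => aaab => aa
  | abbabaabbbb => aabaabbbb => aaabbbb => aabbb => abb => a
  | baa
  | baabbb => babb => ba

aab->a; ab->; abb->a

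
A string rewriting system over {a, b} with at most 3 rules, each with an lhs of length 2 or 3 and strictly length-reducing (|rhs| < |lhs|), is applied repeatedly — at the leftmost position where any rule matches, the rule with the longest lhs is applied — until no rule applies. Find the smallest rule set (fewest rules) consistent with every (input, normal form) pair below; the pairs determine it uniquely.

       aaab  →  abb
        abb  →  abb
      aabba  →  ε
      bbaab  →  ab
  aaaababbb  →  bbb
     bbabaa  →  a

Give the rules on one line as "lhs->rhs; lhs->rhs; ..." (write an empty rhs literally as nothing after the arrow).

aab->bb; ba->; bba->ba

  | aaab => abb
  | abb
  | aabba => bbba => bba => ba => ε
  | bbaab => baab => ab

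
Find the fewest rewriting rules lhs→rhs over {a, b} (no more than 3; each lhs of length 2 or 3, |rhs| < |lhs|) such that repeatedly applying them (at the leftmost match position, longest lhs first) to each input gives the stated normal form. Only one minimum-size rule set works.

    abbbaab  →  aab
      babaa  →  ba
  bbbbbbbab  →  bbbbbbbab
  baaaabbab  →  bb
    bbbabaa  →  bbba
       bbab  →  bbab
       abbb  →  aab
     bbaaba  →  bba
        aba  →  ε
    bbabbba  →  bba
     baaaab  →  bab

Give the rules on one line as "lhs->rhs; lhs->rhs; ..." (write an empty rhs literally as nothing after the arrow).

  | abbbaab => aabaab => aab
  | babaa => ba
  | bbbbbbbab
  | baaaabbab => babbab => baaab => bb

aaa->; aba->; abb->aa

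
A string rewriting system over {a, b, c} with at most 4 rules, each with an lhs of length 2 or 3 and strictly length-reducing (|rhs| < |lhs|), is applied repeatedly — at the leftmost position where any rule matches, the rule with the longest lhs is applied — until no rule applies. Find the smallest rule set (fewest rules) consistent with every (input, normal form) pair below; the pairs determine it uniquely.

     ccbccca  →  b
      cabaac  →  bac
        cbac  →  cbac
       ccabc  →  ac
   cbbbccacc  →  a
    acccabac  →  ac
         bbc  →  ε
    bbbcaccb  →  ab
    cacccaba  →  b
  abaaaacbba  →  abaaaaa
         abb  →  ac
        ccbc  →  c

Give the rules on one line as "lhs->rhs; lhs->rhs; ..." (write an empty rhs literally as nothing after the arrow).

  | ccbccca => bccca => ccca => ca => b
  | cabaac => bbaac => caac => bac
  | cbac
  | ccabc => abc => ac

bb->c; bc->c; ca->b; cc->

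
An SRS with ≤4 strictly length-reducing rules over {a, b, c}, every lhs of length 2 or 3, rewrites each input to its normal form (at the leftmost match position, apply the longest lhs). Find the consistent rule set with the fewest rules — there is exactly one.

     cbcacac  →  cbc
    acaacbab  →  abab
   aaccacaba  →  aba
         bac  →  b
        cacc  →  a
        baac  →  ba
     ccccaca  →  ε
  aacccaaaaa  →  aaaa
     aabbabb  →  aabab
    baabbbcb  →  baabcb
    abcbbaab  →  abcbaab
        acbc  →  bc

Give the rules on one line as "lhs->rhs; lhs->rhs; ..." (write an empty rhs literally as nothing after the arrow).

  | cbcacac => cbcac => cbc
  | acaacbab => aacbab => abab
  | aaccacaba => acacaba => acaba => aba
  | bac => b

ac->; bb->b; ca->; cc->a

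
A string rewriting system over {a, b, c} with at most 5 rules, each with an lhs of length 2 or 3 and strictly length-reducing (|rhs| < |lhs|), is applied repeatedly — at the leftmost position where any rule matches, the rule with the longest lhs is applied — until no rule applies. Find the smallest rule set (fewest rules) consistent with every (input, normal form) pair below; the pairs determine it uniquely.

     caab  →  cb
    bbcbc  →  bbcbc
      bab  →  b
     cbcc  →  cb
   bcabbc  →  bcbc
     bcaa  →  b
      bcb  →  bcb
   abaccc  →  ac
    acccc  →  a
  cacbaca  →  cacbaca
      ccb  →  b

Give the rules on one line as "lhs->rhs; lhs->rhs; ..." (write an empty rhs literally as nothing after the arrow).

  | caab => cb
  | bbcbc
  | bab => b
  | cbcc => cb

aa->c; aab->b; ab->; cc->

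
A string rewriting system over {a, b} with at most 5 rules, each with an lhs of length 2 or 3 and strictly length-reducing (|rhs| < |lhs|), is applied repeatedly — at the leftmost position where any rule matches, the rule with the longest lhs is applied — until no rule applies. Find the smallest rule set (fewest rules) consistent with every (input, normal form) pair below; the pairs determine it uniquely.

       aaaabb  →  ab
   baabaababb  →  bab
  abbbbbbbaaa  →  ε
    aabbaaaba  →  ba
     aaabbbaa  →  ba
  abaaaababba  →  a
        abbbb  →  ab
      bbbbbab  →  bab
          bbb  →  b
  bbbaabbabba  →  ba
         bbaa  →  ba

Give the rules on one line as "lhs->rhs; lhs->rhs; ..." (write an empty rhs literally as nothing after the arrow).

aa->a; aaa->; aba->a; bb->b

  | aaaabb => abb => ab
  | baabaababb => babaababb => baababb => bababb => babb => bab
  | abbbbbbbaaa => abbbbbbaaa => abbbbbaaa => abbbbaaa => abbbaaa => abbaaa => abaaa => aaa => ε
  | aabbaaaba => abbaaaba => abaaaba => aaaba => ba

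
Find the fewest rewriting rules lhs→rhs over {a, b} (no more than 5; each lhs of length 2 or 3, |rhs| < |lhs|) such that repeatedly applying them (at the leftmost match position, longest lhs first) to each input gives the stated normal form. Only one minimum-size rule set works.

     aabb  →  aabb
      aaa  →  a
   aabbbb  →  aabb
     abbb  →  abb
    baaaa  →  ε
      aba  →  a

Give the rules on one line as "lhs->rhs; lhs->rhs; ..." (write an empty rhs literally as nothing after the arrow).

  | aabb
  | aaa => a
  | aabbbb => aabbb => aabb
  | abbb => abb

aaa->a; ba->; baa->ba; bbb->bb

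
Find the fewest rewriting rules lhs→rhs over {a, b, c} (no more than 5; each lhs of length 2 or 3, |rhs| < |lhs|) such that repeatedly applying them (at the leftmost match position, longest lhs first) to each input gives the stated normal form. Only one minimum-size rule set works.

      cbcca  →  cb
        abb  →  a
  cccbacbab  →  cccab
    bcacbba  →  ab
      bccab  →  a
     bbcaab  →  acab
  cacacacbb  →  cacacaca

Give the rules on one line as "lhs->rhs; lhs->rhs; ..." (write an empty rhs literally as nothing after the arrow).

aa->a; ba->b; bb->a; bc->b

  | cbcca => cbca => cba => cb
  | abb => aa => a
  | cccbacbab => cccbcbab => cccbbab => cccaab => cccab
  | bcacbba => bacbba => bcbba => bbba => aba => ab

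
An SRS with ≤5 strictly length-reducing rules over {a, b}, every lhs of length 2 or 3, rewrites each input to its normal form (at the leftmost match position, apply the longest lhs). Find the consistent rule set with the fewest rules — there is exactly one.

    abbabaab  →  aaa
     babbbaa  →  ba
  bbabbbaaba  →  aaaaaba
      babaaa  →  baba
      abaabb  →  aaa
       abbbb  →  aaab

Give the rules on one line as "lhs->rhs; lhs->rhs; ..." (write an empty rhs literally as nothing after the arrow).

  | abbabaab => aabaab => aabb => aaa
  | babbbaa => baaaaa => baaa => ba
  | bbabbbaaba => abbbaaba => aaaaaba
  | babaaa => baba

baa->b; bb->a; bba->a; bbb->aa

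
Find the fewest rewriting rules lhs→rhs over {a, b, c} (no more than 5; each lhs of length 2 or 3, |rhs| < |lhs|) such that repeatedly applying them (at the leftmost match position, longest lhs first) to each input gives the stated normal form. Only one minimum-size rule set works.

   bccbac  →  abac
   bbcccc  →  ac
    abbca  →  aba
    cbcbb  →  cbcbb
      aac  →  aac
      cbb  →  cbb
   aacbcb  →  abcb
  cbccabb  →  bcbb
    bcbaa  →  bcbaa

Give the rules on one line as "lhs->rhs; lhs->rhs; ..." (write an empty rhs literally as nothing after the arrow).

acb->b; bbc->b; bcc->a; caa->bc

  | bccbac => abac
  | bbcccc => bccc => ac
  | abbca => aba
  | cbcbb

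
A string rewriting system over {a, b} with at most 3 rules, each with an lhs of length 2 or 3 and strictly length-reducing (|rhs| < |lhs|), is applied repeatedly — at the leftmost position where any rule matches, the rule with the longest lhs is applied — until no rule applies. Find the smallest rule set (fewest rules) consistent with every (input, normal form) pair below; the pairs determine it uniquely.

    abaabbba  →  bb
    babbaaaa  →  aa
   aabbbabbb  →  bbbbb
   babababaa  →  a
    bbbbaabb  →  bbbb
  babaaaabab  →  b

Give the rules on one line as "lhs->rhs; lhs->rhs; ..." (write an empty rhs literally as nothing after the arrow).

ab->b; ba->

  | abaabbba => baabbba => abbba => bbba => bb
  | babbaaaa => bbaaaa => baaa => aa
  | aabbbabbb => abbbabbb => bbbabbb => bbbbb
  | babababaa => bababaa => babaa => baa => a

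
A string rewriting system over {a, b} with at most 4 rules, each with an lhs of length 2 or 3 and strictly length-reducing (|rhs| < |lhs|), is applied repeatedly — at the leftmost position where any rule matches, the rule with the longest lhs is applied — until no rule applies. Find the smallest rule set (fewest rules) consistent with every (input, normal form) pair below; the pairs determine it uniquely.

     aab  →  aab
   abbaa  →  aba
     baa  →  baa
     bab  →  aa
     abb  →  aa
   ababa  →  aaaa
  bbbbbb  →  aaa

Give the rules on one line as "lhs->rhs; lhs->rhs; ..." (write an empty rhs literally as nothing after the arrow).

  | aab
  | abbaa => aba
  | baa
  | bab => aa

bab->aa; bb->a; bba->b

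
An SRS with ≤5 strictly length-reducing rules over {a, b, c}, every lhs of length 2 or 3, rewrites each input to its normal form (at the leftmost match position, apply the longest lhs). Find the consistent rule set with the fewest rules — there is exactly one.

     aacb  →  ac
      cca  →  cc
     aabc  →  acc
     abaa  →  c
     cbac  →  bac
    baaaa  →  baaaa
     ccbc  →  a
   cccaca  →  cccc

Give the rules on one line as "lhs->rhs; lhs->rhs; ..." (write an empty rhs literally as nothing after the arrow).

ab->c; bc->a; ca->c; cb->b

  | aacb => aab => ac
  | cca => cc
  | aabc => acc
  | abaa => caa => ca => c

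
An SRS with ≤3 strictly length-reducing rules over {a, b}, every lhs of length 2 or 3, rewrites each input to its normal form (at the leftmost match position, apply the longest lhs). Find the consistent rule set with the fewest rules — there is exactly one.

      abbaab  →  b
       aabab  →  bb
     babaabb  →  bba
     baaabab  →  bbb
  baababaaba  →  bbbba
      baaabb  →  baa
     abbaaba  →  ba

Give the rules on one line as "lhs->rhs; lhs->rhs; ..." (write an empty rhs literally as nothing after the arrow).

ab->b; abb->

  | abbaab => aab => ab => b
  | aabab => abab => bab => bb
  | babaabb => bbaabb => bba
  | baaabab => baabab => babab => bbab => bbb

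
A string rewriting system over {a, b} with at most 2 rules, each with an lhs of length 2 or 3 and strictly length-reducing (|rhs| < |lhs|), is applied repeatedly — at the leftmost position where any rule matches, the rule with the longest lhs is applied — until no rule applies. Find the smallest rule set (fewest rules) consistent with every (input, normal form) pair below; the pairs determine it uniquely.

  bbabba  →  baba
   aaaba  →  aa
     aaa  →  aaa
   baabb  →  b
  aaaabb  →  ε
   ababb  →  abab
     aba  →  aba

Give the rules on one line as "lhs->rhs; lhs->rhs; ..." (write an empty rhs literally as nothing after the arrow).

aab->; bb->b

  | bbabba => babba => baba
  | aaaba => aa
  | aaa
  | baabb => bb => b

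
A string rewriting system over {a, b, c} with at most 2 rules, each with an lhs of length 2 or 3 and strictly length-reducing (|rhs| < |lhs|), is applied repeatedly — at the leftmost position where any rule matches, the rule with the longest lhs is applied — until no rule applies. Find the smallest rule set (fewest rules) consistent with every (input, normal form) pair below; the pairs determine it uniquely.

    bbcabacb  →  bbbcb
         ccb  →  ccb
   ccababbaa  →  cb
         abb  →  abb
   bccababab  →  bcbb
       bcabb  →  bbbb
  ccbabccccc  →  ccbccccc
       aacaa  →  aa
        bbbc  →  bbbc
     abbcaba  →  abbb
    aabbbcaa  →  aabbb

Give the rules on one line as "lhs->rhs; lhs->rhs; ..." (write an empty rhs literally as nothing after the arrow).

  | bbcabacb => bbbbacb => bbbcb
  | ccb
  | ccababbaa => cbbabbaa => cbbbaa => cbba => cb
  | abb

ba->; ca->b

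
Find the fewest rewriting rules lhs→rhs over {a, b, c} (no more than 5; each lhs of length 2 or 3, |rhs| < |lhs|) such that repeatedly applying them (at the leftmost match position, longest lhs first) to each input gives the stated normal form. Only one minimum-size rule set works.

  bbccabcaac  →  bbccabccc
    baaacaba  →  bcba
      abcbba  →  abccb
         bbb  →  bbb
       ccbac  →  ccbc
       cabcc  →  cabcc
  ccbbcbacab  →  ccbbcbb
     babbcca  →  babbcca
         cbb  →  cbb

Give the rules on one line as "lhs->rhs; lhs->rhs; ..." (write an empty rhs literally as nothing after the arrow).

aa->c; ac->c; aca->; bba->cb

  | bbccabcaac => bbccabccc
  | baaacaba => bcacaba => bcba
  | abcbba => abccb
  | bbb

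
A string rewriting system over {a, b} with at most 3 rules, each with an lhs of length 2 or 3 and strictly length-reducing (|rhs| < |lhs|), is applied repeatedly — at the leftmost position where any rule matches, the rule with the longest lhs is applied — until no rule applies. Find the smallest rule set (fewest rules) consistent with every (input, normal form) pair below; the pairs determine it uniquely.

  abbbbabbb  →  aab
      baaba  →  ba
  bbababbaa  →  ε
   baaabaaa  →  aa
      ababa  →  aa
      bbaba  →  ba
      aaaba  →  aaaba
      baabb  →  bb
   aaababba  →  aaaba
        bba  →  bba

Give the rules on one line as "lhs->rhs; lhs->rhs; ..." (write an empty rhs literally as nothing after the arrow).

abb->a; baa->; bab->

  | abbbbabbb => abbabbb => aabbb => aab
  | baaba => ba
  | bbababbaa => babbaa => baa => ε
  | baaabaaa => abaaa => aa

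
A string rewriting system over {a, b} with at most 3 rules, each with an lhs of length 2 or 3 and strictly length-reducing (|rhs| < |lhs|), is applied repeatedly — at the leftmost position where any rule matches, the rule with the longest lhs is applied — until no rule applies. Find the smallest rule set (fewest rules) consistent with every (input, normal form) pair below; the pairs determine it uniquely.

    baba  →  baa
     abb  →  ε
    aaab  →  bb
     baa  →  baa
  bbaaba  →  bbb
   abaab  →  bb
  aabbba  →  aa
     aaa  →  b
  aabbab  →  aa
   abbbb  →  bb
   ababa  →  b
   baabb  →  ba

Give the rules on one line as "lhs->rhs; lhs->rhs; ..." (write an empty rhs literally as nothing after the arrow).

  | baba => baa
  | abb => ε
  | aaab => bb
  | baa

aaa->b; ab->a; abb->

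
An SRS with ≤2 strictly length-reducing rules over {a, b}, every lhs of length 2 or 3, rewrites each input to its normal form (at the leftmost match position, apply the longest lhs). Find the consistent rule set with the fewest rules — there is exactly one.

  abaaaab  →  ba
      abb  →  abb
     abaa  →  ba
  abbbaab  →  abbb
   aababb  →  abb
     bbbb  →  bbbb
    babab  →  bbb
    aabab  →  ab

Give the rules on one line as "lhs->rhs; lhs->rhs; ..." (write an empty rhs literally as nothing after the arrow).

aab->; aba->b

  | abaaaab => baaab => ba
  | abb
  | abaa => ba
  | abbbaab => abbb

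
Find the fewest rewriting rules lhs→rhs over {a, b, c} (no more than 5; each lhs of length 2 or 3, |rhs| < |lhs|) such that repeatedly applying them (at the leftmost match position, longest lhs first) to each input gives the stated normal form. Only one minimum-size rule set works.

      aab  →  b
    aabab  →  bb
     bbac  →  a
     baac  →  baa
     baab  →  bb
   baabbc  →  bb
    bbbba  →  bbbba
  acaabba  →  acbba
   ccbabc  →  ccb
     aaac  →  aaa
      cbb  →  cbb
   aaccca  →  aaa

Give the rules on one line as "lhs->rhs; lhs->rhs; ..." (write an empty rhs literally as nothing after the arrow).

  | aab => ab => b
  | aabab => abab => bab => bb
  | bbac => bca => a
  | baac => baa

aac->aa; ab->b; bac->ca; bc->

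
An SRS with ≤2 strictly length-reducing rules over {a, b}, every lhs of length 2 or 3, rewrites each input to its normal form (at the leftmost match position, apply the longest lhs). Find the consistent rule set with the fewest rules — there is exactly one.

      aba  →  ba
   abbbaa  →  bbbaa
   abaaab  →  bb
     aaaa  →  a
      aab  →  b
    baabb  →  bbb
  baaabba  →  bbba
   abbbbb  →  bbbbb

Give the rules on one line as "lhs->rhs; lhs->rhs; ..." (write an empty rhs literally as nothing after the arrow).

  | aba => ba
  | abbbaa => bbbaa
  | abaaab => baaab => bb
  | aaaa => a

aaa->; ab->b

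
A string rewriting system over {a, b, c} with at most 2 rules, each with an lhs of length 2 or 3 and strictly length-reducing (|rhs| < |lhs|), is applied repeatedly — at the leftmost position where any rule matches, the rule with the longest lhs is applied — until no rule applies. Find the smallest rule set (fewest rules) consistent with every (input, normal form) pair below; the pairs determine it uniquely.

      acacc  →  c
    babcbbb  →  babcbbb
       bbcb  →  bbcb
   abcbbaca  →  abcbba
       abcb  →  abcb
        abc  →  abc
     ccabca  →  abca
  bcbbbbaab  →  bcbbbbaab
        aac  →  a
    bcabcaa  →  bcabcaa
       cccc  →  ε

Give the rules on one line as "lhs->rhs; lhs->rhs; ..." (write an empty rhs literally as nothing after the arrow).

ac->; cc->

  | acacc => acc => c
  | babcbbb
  | bbcb
  | abcbbaca => abcbba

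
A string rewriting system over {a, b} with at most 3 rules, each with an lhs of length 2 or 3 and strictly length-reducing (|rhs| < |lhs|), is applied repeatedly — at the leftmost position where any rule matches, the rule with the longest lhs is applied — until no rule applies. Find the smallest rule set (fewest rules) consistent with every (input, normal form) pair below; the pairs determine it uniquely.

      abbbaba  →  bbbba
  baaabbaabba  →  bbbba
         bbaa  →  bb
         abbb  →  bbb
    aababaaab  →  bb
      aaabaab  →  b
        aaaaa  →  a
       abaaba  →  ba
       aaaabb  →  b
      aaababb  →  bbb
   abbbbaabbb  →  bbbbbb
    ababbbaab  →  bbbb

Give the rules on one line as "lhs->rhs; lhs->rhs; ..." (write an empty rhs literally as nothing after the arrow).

  | abbbaba => bbbaba => bbbba
  | baaabbaabba => babbaabba => bbbaabba => bbbba
  | bbaa => bb
  | abbb => bbb

aa->; aab->; ab->b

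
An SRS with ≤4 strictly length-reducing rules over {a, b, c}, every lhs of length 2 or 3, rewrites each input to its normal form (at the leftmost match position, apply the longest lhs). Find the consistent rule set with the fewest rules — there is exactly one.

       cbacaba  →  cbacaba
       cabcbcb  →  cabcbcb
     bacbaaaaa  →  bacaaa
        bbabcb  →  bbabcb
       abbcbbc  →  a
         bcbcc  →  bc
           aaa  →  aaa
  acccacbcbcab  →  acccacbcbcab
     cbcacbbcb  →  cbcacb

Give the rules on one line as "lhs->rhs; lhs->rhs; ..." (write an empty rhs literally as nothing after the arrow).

baa->; bbc->; bcc->

  | cbacaba
  | cabcbcb
  | bacbaaaaa => bacaaa
  | bbabcb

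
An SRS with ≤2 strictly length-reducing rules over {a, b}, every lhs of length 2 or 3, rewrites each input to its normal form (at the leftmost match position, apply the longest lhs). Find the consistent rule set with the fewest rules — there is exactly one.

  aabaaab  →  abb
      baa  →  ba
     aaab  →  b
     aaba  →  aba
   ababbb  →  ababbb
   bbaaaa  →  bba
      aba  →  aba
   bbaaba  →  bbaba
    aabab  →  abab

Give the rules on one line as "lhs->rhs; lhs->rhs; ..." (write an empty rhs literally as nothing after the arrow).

  | aabaaab => abaaab => abb
  | baa => ba
  | aaab => b
  | aaba => aba

aa->a; aaa->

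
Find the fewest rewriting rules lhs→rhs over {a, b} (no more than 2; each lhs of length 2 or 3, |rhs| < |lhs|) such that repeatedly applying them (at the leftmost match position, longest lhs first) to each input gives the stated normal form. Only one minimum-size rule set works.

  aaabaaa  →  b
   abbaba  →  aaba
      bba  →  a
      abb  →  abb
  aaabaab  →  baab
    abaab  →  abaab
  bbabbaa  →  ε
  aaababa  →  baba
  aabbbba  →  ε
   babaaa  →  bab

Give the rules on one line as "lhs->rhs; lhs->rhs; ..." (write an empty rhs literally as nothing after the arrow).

aaa->; bba->a

  | aaabaaa => baaa => b
  | abbaba => aaba
  | bba => a
  | abb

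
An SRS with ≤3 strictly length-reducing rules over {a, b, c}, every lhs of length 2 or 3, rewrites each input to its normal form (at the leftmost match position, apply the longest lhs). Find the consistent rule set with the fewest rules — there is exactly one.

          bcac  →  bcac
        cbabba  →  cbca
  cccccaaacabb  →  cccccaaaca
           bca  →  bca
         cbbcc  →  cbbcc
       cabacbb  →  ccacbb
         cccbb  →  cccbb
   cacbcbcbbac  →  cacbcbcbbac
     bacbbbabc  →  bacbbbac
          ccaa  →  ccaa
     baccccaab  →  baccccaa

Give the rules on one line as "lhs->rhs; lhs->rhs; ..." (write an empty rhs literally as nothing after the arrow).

ab->a; aba->ca

  | bcac
  | cbabba => cbaba => cbca
  | cccccaaacabb => cccccaaacab => cccccaaaca
  | bca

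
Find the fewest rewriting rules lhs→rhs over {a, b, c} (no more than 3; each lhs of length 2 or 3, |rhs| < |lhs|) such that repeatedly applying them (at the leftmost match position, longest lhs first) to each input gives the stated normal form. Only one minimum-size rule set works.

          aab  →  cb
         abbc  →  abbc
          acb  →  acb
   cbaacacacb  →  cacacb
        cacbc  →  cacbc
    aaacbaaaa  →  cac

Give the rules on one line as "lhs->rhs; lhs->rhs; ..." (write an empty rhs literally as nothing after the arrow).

  | aab => cb
  | abbc
  | acb
  | cbaacacacb => cbccacacb => cacacb

aa->c; bcc->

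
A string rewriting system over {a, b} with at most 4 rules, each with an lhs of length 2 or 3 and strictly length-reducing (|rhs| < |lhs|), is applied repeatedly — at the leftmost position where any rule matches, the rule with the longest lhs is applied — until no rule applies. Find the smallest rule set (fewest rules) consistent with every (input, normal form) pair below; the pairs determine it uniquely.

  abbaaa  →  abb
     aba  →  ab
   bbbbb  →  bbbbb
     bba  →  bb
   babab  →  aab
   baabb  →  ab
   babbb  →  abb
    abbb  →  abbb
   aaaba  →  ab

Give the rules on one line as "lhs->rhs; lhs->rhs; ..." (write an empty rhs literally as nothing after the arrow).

aaa->a; ba->b; bab->a

  | abbaaa => abbaa => abba => abb
  | aba => ab
  | bbbbb
  | bba => bb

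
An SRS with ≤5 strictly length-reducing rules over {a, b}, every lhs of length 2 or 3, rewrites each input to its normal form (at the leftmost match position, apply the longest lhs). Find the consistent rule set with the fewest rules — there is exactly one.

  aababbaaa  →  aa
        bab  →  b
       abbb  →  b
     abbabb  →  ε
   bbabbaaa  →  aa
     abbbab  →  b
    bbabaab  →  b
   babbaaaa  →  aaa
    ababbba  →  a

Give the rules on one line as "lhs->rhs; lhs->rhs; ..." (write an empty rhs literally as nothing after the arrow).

  | aababbaaa => ababbaaa => babbaaa => abbaaa => bbaaa => aa
  | bab => ab => b
  | abbb => bbb => b
  | abbabb => bbabb => bb => ε

ab->b; ba->a; bb->; bba->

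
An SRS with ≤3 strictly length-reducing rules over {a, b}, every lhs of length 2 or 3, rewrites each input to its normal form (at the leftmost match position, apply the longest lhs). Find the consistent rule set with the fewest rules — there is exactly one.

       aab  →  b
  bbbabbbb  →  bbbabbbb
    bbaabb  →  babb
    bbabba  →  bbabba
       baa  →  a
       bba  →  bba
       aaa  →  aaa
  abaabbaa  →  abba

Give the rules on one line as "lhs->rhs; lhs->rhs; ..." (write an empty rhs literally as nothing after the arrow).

aab->b; aba->ab; baa->a

  | aab => b
  | bbbabbbb
  | bbaabb => babb
  | bbabba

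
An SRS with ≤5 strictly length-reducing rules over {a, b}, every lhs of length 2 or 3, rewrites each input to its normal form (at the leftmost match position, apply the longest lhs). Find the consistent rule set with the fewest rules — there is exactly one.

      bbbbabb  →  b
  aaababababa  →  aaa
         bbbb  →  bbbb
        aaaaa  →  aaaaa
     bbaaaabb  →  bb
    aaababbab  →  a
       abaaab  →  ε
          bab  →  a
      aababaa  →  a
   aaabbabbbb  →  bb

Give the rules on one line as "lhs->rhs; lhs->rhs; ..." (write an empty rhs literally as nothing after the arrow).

aab->; ba->; baa->; bab->a

  | bbbbabb => bbbab => bba => b
  | aaababababa => aabababa => ababa => aaa
  | bbbb
  | aaaaa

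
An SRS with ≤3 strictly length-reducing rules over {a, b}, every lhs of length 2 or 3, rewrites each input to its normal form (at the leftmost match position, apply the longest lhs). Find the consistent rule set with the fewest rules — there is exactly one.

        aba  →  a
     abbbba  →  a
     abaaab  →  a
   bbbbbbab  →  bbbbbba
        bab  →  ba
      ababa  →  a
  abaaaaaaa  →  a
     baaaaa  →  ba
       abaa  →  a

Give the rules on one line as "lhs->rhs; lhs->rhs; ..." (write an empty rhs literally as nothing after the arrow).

aa->a; ab->a

  | aba => aa => a
  | abbbba => abbba => abba => aba => aa => a
  | abaaab => aaaab => aaab => aab => ab => a
  | bbbbbbab => bbbbbba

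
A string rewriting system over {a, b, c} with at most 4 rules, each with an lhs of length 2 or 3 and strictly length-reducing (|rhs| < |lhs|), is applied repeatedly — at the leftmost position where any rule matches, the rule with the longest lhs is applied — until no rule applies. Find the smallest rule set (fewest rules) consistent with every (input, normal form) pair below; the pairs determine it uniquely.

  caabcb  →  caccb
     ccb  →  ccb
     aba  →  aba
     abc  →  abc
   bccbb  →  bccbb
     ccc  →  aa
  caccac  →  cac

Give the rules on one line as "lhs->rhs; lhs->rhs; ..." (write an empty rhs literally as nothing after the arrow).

  | caabcb => caccb
  | ccb
  | aba
  | abc

aab->ac; cca->; ccc->aa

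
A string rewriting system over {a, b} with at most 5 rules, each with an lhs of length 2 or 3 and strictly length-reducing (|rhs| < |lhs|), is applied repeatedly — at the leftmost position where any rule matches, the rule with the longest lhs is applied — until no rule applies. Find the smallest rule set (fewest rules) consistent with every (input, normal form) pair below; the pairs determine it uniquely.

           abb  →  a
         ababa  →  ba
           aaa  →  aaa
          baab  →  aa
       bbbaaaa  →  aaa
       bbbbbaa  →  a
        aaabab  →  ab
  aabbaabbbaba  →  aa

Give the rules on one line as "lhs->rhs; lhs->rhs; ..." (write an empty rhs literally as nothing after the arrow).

  | abb => a
  | ababa => ba
  | aaa
  | baab => bba => aa

aab->ba; aba->; abb->a; bb->a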